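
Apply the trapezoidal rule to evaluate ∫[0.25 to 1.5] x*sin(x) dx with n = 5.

f(x) = x*sin(x)
a = 0.25, b = 1.5, n = 5
h = (b - a)/n = 0.250000

Trapezoidal rule: (h/2)[f(x₀) + 2f(x₁) + 2f(x₂) + ... + f(xₙ)]

x_0 = 0.2500, f(x_0) = 0.061851, coefficient = 1
x_1 = 0.5000, f(x_1) = 0.239713, coefficient = 2
x_2 = 0.7500, f(x_2) = 0.511229, coefficient = 2
x_3 = 1.0000, f(x_3) = 0.841471, coefficient = 2
x_4 = 1.2500, f(x_4) = 1.186231, coefficient = 2
x_5 = 1.5000, f(x_5) = 1.496242, coefficient = 1

I ≈ (0.250000/2) × 7.115381 = 0.889423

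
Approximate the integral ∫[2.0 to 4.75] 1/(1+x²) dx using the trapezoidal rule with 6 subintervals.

f(x) = 1/(1+x²)
a = 2.0, b = 4.75, n = 6
h = (b - a)/n = 0.458333

Trapezoidal rule: (h/2)[f(x₀) + 2f(x₁) + 2f(x₂) + ... + f(xₙ)]

x_0 = 2.0000, f(x_0) = 0.200000, coefficient = 1
x_1 = 2.4583, f(x_1) = 0.141977, coefficient = 2
x_2 = 2.9167, f(x_2) = 0.105186, coefficient = 2
x_3 = 3.3750, f(x_3) = 0.080706, coefficient = 2
x_4 = 3.8333, f(x_4) = 0.063717, coefficient = 2
x_5 = 4.2917, f(x_5) = 0.051498, coefficient = 2
x_6 = 4.7500, f(x_6) = 0.042440, coefficient = 1

I ≈ (0.458333/2) × 1.128608 = 0.258639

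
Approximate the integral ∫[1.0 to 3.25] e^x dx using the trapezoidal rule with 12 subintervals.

f(x) = e^x
a = 1.0, b = 3.25, n = 12
h = (b - a)/n = 0.187500

Trapezoidal rule: (h/2)[f(x₀) + 2f(x₁) + 2f(x₂) + ... + f(xₙ)]

x_0 = 1.0000, f(x_0) = 2.718282, coefficient = 1
x_1 = 1.1875, f(x_1) = 3.278874, coefficient = 2
x_2 = 1.3750, f(x_2) = 3.955077, coefficient = 2
x_3 = 1.5625, f(x_3) = 4.770733, coefficient = 2
x_4 = 1.7500, f(x_4) = 5.754603, coefficient = 2
x_5 = 1.9375, f(x_5) = 6.941376, coefficient = 2
x_6 = 2.1250, f(x_6) = 8.372897, coefficient = 2
x_7 = 2.3125, f(x_7) = 10.099642, coefficient = 2
x_8 = 2.5000, f(x_8) = 12.182494, coefficient = 2
x_9 = 2.6875, f(x_9) = 14.694893, coefficient = 2
x_10 = 2.8750, f(x_10) = 17.725424, coefficient = 2
x_11 = 3.0625, f(x_11) = 21.380943, coefficient = 2
x_12 = 3.2500, f(x_12) = 25.790340, coefficient = 1

I ≈ (0.187500/2) × 246.822533 = 23.139612
Exact value: 23.072058
Error: 0.067554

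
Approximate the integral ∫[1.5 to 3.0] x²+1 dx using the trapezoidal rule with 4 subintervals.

f(x) = x²+1
a = 1.5, b = 3.0, n = 4
h = (b - a)/n = 0.375000

Trapezoidal rule: (h/2)[f(x₀) + 2f(x₁) + 2f(x₂) + ... + f(xₙ)]

x_0 = 1.5000, f(x_0) = 3.250000, coefficient = 1
x_1 = 1.8750, f(x_1) = 4.515625, coefficient = 2
x_2 = 2.2500, f(x_2) = 6.062500, coefficient = 2
x_3 = 2.6250, f(x_3) = 7.890625, coefficient = 2
x_4 = 3.0000, f(x_4) = 10.000000, coefficient = 1

I ≈ (0.375000/2) × 50.187500 = 9.410156
Exact value: 9.375000
Error: 0.035156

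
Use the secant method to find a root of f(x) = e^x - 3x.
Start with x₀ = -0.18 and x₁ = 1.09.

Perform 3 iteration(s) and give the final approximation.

f(x) = e^x - 3x
x₀ = -0.18, x₁ = 1.09

Secant formula: x_{n+1} = x_n - f(x_n)(x_n - x_{n-1})/(f(x_n) - f(x_{n-1}))

Iteration 1:
  f(-0.180000) = 1.375270
  f(1.090000) = -0.295726
  x_2 = 1.090000 - (-0.295726)×(1.090000 - (-0.180000))/(-0.295726 - 1.375270)
       = 0.865241
Iteration 2:
  f(1.090000) = -0.295726
  f(0.865241) = -0.220144
  x_3 = 0.865241 - (-0.220144)×(0.865241 - 1.090000)/(-0.220144 - (-0.295726))
       = 0.210591
Iteration 3:
  f(0.865241) = -0.220144
  f(0.210591) = 0.602634
  x_4 = 0.210591 - 0.602634×(0.210591 - 0.865241)/(0.602634 - (-0.220144))
       = 0.690081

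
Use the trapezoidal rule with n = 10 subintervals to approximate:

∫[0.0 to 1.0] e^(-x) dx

f(x) = e^(-x)
a = 0.0, b = 1.0, n = 10
h = (b - a)/n = 0.100000

Trapezoidal rule: (h/2)[f(x₀) + 2f(x₁) + 2f(x₂) + ... + f(xₙ)]

x_0 = 0.0000, f(x_0) = 1.000000, coefficient = 1
x_1 = 0.1000, f(x_1) = 0.904837, coefficient = 2
x_2 = 0.2000, f(x_2) = 0.818731, coefficient = 2
x_3 = 0.3000, f(x_3) = 0.740818, coefficient = 2
x_4 = 0.4000, f(x_4) = 0.670320, coefficient = 2
x_5 = 0.5000, f(x_5) = 0.606531, coefficient = 2
x_6 = 0.6000, f(x_6) = 0.548812, coefficient = 2
x_7 = 0.7000, f(x_7) = 0.496585, coefficient = 2
x_8 = 0.8000, f(x_8) = 0.449329, coefficient = 2
x_9 = 0.9000, f(x_9) = 0.406570, coefficient = 2
x_10 = 1.0000, f(x_10) = 0.367879, coefficient = 1

I ≈ (0.100000/2) × 12.652945 = 0.632647
Exact value: 0.632121
Error: 0.000527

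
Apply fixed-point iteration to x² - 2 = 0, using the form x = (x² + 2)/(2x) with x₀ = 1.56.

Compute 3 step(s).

Equation: x² - 2 = 0
Fixed-point form: x = (x² + 2)/(2x)
x₀ = 1.56

x_1 = g(1.560000) = 1.421026
x_2 = g(1.421026) = 1.414230
x_3 = g(1.414230) = 1.414214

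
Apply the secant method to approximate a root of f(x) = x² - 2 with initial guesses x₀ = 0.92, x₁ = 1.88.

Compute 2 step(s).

f(x) = x² - 2
x₀ = 0.92, x₁ = 1.88

Secant formula: x_{n+1} = x_n - f(x_n)(x_n - x_{n-1})/(f(x_n) - f(x_{n-1}))

Iteration 1:
  f(0.920000) = -1.153600
  f(1.880000) = 1.534400
  x_2 = 1.880000 - 1.534400×(1.880000 - 0.920000)/(1.534400 - (-1.153600))
       = 1.332000
Iteration 2:
  f(1.880000) = 1.534400
  f(1.332000) = -0.225776
  x_3 = 1.332000 - (-0.225776)×(1.332000 - 1.880000)/(-0.225776 - 1.534400)
       = 1.402291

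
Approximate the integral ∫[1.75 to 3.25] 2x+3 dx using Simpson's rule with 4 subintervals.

f(x) = 2x+3
a = 1.75, b = 3.25, n = 4
h = (b - a)/n = 0.375000

Simpson's rule: (h/3)[f(x₀) + 4f(x₁) + 2f(x₂) + ... + f(xₙ)]

x_0 = 1.7500, f(x_0) = 6.500000, coefficient = 1
x_1 = 2.1250, f(x_1) = 7.250000, coefficient = 4
x_2 = 2.5000, f(x_2) = 8.000000, coefficient = 2
x_3 = 2.8750, f(x_3) = 8.750000, coefficient = 4
x_4 = 3.2500, f(x_4) = 9.500000, coefficient = 1

I ≈ (0.375000/3) × 96.000000 = 12.000000
Exact value: 12.000000
Error: 0.000000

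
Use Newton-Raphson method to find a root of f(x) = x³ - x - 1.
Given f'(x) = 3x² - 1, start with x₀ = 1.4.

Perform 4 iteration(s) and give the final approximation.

f(x) = x³ - x - 1
f'(x) = 3x² - 1
x₀ = 1.4

Newton-Raphson formula: x_{n+1} = x_n - f(x_n)/f'(x_n)

Iteration 1:
  f(1.400000) = 0.344000
  f'(1.400000) = 4.880000
  x_1 = 1.400000 - 0.344000/4.880000 = 1.329508
Iteration 2:
  f(1.329508) = 0.020520
  f'(1.329508) = 4.302776
  x_2 = 1.329508 - 0.020520/4.302776 = 1.324739
Iteration 3:
  f(1.324739) = 0.000091
  f'(1.324739) = 4.264802
  x_3 = 1.324739 - 0.000091/4.264802 = 1.324718
Iteration 4:
  f(1.324718) = 0.000000
  f'(1.324718) = 4.264633
  x_4 = 1.324718 - 0.000000/4.264633 = 1.324718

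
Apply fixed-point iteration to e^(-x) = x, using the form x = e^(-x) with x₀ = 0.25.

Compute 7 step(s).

Equation: e^(-x) = x
Fixed-point form: x = e^(-x)
x₀ = 0.25

x_1 = g(0.250000) = 0.778801
x_2 = g(0.778801) = 0.458956
x_3 = g(0.458956) = 0.631943
x_4 = g(0.631943) = 0.531558
x_5 = g(0.531558) = 0.587689
x_6 = g(0.587689) = 0.555610
x_7 = g(0.555610) = 0.573722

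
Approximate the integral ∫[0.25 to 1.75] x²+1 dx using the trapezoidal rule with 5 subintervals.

f(x) = x²+1
a = 0.25, b = 1.75, n = 5
h = (b - a)/n = 0.300000

Trapezoidal rule: (h/2)[f(x₀) + 2f(x₁) + 2f(x₂) + ... + f(xₙ)]

x_0 = 0.2500, f(x_0) = 1.062500, coefficient = 1
x_1 = 0.5500, f(x_1) = 1.302500, coefficient = 2
x_2 = 0.8500, f(x_2) = 1.722500, coefficient = 2
x_3 = 1.1500, f(x_3) = 2.322500, coefficient = 2
x_4 = 1.4500, f(x_4) = 3.102500, coefficient = 2
x_5 = 1.7500, f(x_5) = 4.062500, coefficient = 1

I ≈ (0.300000/2) × 22.025000 = 3.303750
Exact value: 3.281250
Error: 0.022500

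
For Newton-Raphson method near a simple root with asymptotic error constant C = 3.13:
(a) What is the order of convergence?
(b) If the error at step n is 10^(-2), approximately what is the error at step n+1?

(a) Newton-Raphson has quadratic (order 2) convergence near simple roots.
    This means |e_{n+1}| ≈ C|e_n|².

(b) With |e_n| = 10^(-2) and C = 3.13:
    |e_{n+1}| ≈ 3.13 × (10^(-2))² = 3.13 × 10^(-4)

(a) 2 (quadratic); (b) |e_{n+1}| ≈ 3.130e-04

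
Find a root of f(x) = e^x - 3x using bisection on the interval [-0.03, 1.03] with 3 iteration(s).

f(x) = e^x - 3x
Initial interval: [-0.03, 1.03]

Iteration 1:
  c_1 = (-0.030000 + 1.030000)/2 = 0.500000
  f(c_1) = f(0.500000) = 0.148721
  f(a) × f(c) ≥ 0, new interval: [0.500000, 1.030000]
Iteration 2:
  c_2 = (0.500000 + 1.030000)/2 = 0.765000
  f(c_2) = f(0.765000) = -0.146006
  f(a) × f(c) < 0, new interval: [0.500000, 0.765000]
Iteration 3:
  c_3 = (0.500000 + 0.765000)/2 = 0.632500
  f(c_3) = f(0.632500) = -0.015190
  f(a) × f(c) < 0, new interval: [0.500000, 0.632500]

After 3 iteration(s), the approximation is c_3 = 0.632500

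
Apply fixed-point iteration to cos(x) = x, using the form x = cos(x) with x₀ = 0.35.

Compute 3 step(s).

Equation: cos(x) = x
Fixed-point form: x = cos(x)
x₀ = 0.35

x_1 = g(0.350000) = 0.939373
x_2 = g(0.939373) = 0.590294
x_3 = g(0.590294) = 0.830777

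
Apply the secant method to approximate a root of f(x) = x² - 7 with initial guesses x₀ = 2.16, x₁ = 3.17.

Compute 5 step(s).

f(x) = x² - 7
x₀ = 2.16, x₁ = 3.17

Secant formula: x_{n+1} = x_n - f(x_n)(x_n - x_{n-1})/(f(x_n) - f(x_{n-1}))

Iteration 1:
  f(2.160000) = -2.334400
  f(3.170000) = 3.048900
  x_2 = 3.170000 - 3.048900×(3.170000 - 2.160000)/(3.048900 - (-2.334400))
       = 2.597974
Iteration 2:
  f(3.170000) = 3.048900
  f(2.597974) = -0.250532
  x_3 = 2.597974 - (-0.250532)×(2.597974 - 3.170000)/(-0.250532 - 3.048900)
       = 2.641409
Iteration 3:
  f(2.597974) = -0.250532
  f(2.641409) = -0.022959
  x_4 = 2.641409 - (-0.022959)×(2.641409 - 2.597974)/(-0.022959 - (-0.250532))
       = 2.645791
Iteration 4:
  f(2.641409) = -0.022959
  f(2.645791) = 0.000210
  x_5 = 2.645791 - 0.000210×(2.645791 - 2.641409)/(0.000210 - (-0.022959))
       = 2.645751
Iteration 5:
  f(2.645791) = 0.000210
  f(2.645751) = 0.000000
  x_6 = 2.645751 - 0.000000×(2.645751 - 2.645791)/(0.000000 - 0.000210)
       = 2.645751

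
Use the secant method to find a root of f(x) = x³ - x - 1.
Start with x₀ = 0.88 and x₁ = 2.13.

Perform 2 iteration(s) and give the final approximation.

f(x) = x³ - x - 1
x₀ = 0.88, x₁ = 2.13

Secant formula: x_{n+1} = x_n - f(x_n)(x_n - x_{n-1})/(f(x_n) - f(x_{n-1}))

Iteration 1:
  f(0.880000) = -1.198528
  f(2.130000) = 6.533597
  x_2 = 2.130000 - 6.533597×(2.130000 - 0.880000)/(6.533597 - (-1.198528))
       = 1.073758
Iteration 2:
  f(2.130000) = 6.533597
  f(1.073758) = -0.835762
  x_3 = 1.073758 - (-0.835762)×(1.073758 - 2.130000)/(-0.835762 - 6.533597)
       = 1.193547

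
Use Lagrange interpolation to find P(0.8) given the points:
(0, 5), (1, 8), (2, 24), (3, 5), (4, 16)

Lagrange interpolation formula:
P(x) = Σ yᵢ × Lᵢ(x)
where Lᵢ(x) = Π_{j≠i} (x - xⱼ)/(xᵢ - xⱼ)

L_0(0.8) = (0.8 - 1)/(0 - 1) × (0.8 - 2)/(0 - 2) × (0.8 - 3)/(0 - 3) × (0.8 - 4)/(0 - 4) = 0.070400
L_1(0.8) = (0.8 - 0)/(1 - 0) × (0.8 - 2)/(1 - 2) × (0.8 - 3)/(1 - 3) × (0.8 - 4)/(1 - 4) = 1.126400
L_2(0.8) = (0.8 - 0)/(2 - 0) × (0.8 - 1)/(2 - 1) × (0.8 - 3)/(2 - 3) × (0.8 - 4)/(2 - 4) = -0.281600
L_3(0.8) = (0.8 - 0)/(3 - 0) × (0.8 - 1)/(3 - 1) × (0.8 - 2)/(3 - 2) × (0.8 - 4)/(3 - 4) = 0.102400
L_4(0.8) = (0.8 - 0)/(4 - 0) × (0.8 - 1)/(4 - 1) × (0.8 - 2)/(4 - 2) × (0.8 - 3)/(4 - 3) = -0.017600

P(0.8) = 5×L_0(0.8) + 8×L_1(0.8) + 24×L_2(0.8) + 5×L_3(0.8) + 16×L_4(0.8)
P(0.8) = 2.835200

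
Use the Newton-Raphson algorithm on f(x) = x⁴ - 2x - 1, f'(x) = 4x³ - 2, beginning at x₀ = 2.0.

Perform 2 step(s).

f(x) = x⁴ - 2x - 1
f'(x) = 4x³ - 2
x₀ = 2.0

Newton-Raphson formula: x_{n+1} = x_n - f(x_n)/f'(x_n)

Iteration 1:
  f(2.000000) = 11.000000
  f'(2.000000) = 30.000000
  x_1 = 2.000000 - 11.000000/30.000000 = 1.633333
Iteration 2:
  f(1.633333) = 2.850372
  f'(1.633333) = 15.429481
  x_2 = 1.633333 - 2.850372/15.429481 = 1.448598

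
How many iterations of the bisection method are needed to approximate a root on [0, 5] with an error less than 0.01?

We need (b-a)/2^n ≤ 0.01
(5 - 0)/2^n ≤ 0.01
5/2^n ≤ 0.01
2^n ≥ 500
n ≥ log₂(500) = 8.97
n ≥ 9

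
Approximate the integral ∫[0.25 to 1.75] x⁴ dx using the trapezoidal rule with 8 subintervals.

f(x) = x⁴
a = 0.25, b = 1.75, n = 8
h = (b - a)/n = 0.187500

Trapezoidal rule: (h/2)[f(x₀) + 2f(x₁) + 2f(x₂) + ... + f(xₙ)]

x_0 = 0.2500, f(x_0) = 0.003906, coefficient = 1
x_1 = 0.4375, f(x_1) = 0.036636, coefficient = 2
x_2 = 0.6250, f(x_2) = 0.152588, coefficient = 2
x_3 = 0.8125, f(x_3) = 0.435806, coefficient = 2
x_4 = 1.0000, f(x_4) = 1.000000, coefficient = 2
x_5 = 1.1875, f(x_5) = 1.988541, coefficient = 2
x_6 = 1.3750, f(x_6) = 3.574463, coefficient = 2
x_7 = 1.5625, f(x_7) = 5.960464, coefficient = 2
x_8 = 1.7500, f(x_8) = 9.378906, coefficient = 1

I ≈ (0.187500/2) × 35.679810 = 3.344982
Exact value: 3.282422
Error: 0.062560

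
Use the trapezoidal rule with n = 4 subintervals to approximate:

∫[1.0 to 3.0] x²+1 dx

f(x) = x²+1
a = 1.0, b = 3.0, n = 4
h = (b - a)/n = 0.500000

Trapezoidal rule: (h/2)[f(x₀) + 2f(x₁) + 2f(x₂) + ... + f(xₙ)]

x_0 = 1.0000, f(x_0) = 2.000000, coefficient = 1
x_1 = 1.5000, f(x_1) = 3.250000, coefficient = 2
x_2 = 2.0000, f(x_2) = 5.000000, coefficient = 2
x_3 = 2.5000, f(x_3) = 7.250000, coefficient = 2
x_4 = 3.0000, f(x_4) = 10.000000, coefficient = 1

I ≈ (0.500000/2) × 43.000000 = 10.750000
Exact value: 10.666667
Error: 0.083333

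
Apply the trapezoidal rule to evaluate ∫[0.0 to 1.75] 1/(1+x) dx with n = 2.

f(x) = 1/(1+x)
a = 0.0, b = 1.75, n = 2
h = (b - a)/n = 0.875000

Trapezoidal rule: (h/2)[f(x₀) + 2f(x₁) + 2f(x₂) + ... + f(xₙ)]

x_0 = 0.0000, f(x_0) = 1.000000, coefficient = 1
x_1 = 0.8750, f(x_1) = 0.533333, coefficient = 2
x_2 = 1.7500, f(x_2) = 0.363636, coefficient = 1

I ≈ (0.875000/2) × 2.430303 = 1.063258
Exact value: 1.011601
Error: 0.051657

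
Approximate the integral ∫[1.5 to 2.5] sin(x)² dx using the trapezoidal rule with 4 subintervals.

f(x) = sin(x)²
a = 1.5, b = 2.5, n = 4
h = (b - a)/n = 0.250000

Trapezoidal rule: (h/2)[f(x₀) + 2f(x₁) + 2f(x₂) + ... + f(xₙ)]

x_0 = 1.5000, f(x_0) = 0.994996, coefficient = 1
x_1 = 1.7500, f(x_1) = 0.968228, coefficient = 2
x_2 = 2.0000, f(x_2) = 0.826822, coefficient = 2
x_3 = 2.2500, f(x_3) = 0.605398, coefficient = 2
x_4 = 2.5000, f(x_4) = 0.358169, coefficient = 1

I ≈ (0.250000/2) × 6.154061 = 0.769258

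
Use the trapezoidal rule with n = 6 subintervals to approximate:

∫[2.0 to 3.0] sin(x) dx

f(x) = sin(x)
a = 2.0, b = 3.0, n = 6
h = (b - a)/n = 0.166667

Trapezoidal rule: (h/2)[f(x₀) + 2f(x₁) + 2f(x₂) + ... + f(xₙ)]

x_0 = 2.0000, f(x_0) = 0.909297, coefficient = 1
x_1 = 2.1667, f(x_1) = 0.827660, coefficient = 2
x_2 = 2.3333, f(x_2) = 0.723086, coefficient = 2
x_3 = 2.5000, f(x_3) = 0.598472, coefficient = 2
x_4 = 2.6667, f(x_4) = 0.457273, coefficient = 2
x_5 = 2.8333, f(x_5) = 0.303400, coefficient = 2
x_6 = 3.0000, f(x_6) = 0.141120, coefficient = 1

I ≈ (0.166667/2) × 6.870200 = 0.572517
Exact value: 0.573846
Error: 0.001329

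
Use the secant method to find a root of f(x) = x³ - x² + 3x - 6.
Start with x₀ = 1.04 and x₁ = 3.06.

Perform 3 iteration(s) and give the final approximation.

f(x) = x³ - x² + 3x - 6
x₀ = 1.04, x₁ = 3.06

Secant formula: x_{n+1} = x_n - f(x_n)(x_n - x_{n-1})/(f(x_n) - f(x_{n-1}))

Iteration 1:
  f(1.040000) = -2.836736
  f(3.060000) = 22.469016
  x_2 = 3.060000 - 22.469016×(3.060000 - 1.040000)/(22.469016 - (-2.836736))
       = 1.266439
Iteration 2:
  f(3.060000) = 22.469016
  f(1.266439) = -1.773351
  x_3 = 1.266439 - (-1.773351)×(1.266439 - 3.060000)/(-1.773351 - 22.469016)
       = 1.397639
Iteration 3:
  f(1.266439) = -1.773351
  f(1.397639) = -1.030334
  x_4 = 1.397639 - (-1.030334)×(1.397639 - 1.266439)/(-1.030334 - (-1.773351))
       = 1.579574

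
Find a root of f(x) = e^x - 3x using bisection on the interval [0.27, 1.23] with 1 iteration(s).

f(x) = e^x - 3x
Initial interval: [0.27, 1.23]

Iteration 1:
  c_1 = (0.270000 + 1.230000)/2 = 0.750000
  f(c_1) = f(0.750000) = -0.133000
  f(a) × f(c) < 0, new interval: [0.270000, 0.750000]

After 1 iteration(s), the approximation is c_1 = 0.750000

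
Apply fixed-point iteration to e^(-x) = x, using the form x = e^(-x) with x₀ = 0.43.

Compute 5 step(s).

Equation: e^(-x) = x
Fixed-point form: x = e^(-x)
x₀ = 0.43

x_1 = g(0.430000) = 0.650509
x_2 = g(0.650509) = 0.521780
x_3 = g(0.521780) = 0.593463
x_4 = g(0.593463) = 0.552411
x_5 = g(0.552411) = 0.575561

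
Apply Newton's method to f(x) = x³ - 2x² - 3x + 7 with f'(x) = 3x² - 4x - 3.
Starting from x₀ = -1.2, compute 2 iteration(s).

f(x) = x³ - 2x² - 3x + 7
f'(x) = 3x² - 4x - 3
x₀ = -1.2

Newton-Raphson formula: x_{n+1} = x_n - f(x_n)/f'(x_n)

Iteration 1:
  f(-1.200000) = 5.992000
  f'(-1.200000) = 6.120000
  x_1 = -1.200000 - 5.992000/6.120000 = -2.179085
Iteration 2:
  f(-2.179085) = -6.306759
  f'(-2.179085) = 19.961574
  x_2 = -2.179085 - (-6.306759)/19.961574 = -1.863140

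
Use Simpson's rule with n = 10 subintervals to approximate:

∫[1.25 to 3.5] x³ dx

f(x) = x³
a = 1.25, b = 3.5, n = 10
h = (b - a)/n = 0.225000

Simpson's rule: (h/3)[f(x₀) + 4f(x₁) + 2f(x₂) + ... + f(xₙ)]

x_0 = 1.2500, f(x_0) = 1.953125, coefficient = 1
x_1 = 1.4750, f(x_1) = 3.209047, coefficient = 4
x_2 = 1.7000, f(x_2) = 4.913000, coefficient = 2
x_3 = 1.9250, f(x_3) = 7.133328, coefficient = 4
x_4 = 2.1500, f(x_4) = 9.938375, coefficient = 2
x_5 = 2.3750, f(x_5) = 13.396484, coefficient = 4
x_6 = 2.6000, f(x_6) = 17.576000, coefficient = 2
x_7 = 2.8250, f(x_7) = 22.545266, coefficient = 4
x_8 = 3.0500, f(x_8) = 28.372625, coefficient = 2
x_9 = 3.2750, f(x_9) = 35.126422, coefficient = 4
x_10 = 3.5000, f(x_10) = 42.875000, coefficient = 1

I ≈ (0.225000/3) × 492.070312 = 36.905273
Exact value: 36.905273
Error: 0.000000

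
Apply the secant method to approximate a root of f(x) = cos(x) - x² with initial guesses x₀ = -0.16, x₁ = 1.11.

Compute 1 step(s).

f(x) = cos(x) - x²
x₀ = -0.16, x₁ = 1.11

Secant formula: x_{n+1} = x_n - f(x_n)(x_n - x_{n-1})/(f(x_n) - f(x_{n-1}))

Iteration 1:
  f(-0.160000) = 0.961627
  f(1.110000) = -0.787438
  x_2 = 1.110000 - (-0.787438)×(1.110000 - (-0.160000))/(-0.787438 - 0.961627)
       = 0.538239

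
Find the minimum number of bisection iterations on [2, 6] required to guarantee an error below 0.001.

We need (b-a)/2^n ≤ 0.001
(6 - 2)/2^n ≤ 0.001
4/2^n ≤ 0.001
2^n ≥ 4000
n ≥ log₂(4000) = 11.97
n ≥ 12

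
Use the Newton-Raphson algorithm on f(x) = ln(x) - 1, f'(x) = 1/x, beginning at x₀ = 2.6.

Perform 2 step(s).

f(x) = ln(x) - 1
f'(x) = 1/x
x₀ = 2.6

Newton-Raphson formula: x_{n+1} = x_n - f(x_n)/f'(x_n)

Iteration 1:
  f(2.600000) = -0.044489
  f'(2.600000) = 0.384615
  x_1 = 2.600000 - (-0.044489)/0.384615 = 2.715670
Iteration 2:
  f(2.715670) = -0.000961
  f'(2.715670) = 0.368233
  x_2 = 2.715670 - (-0.000961)/0.368233 = 2.718281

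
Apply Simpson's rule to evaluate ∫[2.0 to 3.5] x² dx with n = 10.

f(x) = x²
a = 2.0, b = 3.5, n = 10
h = (b - a)/n = 0.150000

Simpson's rule: (h/3)[f(x₀) + 4f(x₁) + 2f(x₂) + ... + f(xₙ)]

x_0 = 2.0000, f(x_0) = 4.000000, coefficient = 1
x_1 = 2.1500, f(x_1) = 4.622500, coefficient = 4
x_2 = 2.3000, f(x_2) = 5.290000, coefficient = 2
x_3 = 2.4500, f(x_3) = 6.002500, coefficient = 4
x_4 = 2.6000, f(x_4) = 6.760000, coefficient = 2
x_5 = 2.7500, f(x_5) = 7.562500, coefficient = 4
x_6 = 2.9000, f(x_6) = 8.410000, coefficient = 2
x_7 = 3.0500, f(x_7) = 9.302500, coefficient = 4
x_8 = 3.2000, f(x_8) = 10.240000, coefficient = 2
x_9 = 3.3500, f(x_9) = 11.222500, coefficient = 4
x_10 = 3.5000, f(x_10) = 12.250000, coefficient = 1

I ≈ (0.150000/3) × 232.500000 = 11.625000
Exact value: 11.625000
Error: 0.000000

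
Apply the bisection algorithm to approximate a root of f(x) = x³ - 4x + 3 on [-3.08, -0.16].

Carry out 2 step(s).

f(x) = x³ - 4x + 3
Initial interval: [-3.08, -0.16]

Iteration 1:
  c_1 = (-3.080000 + (-0.160000))/2 = -1.620000
  f(c_1) = f(-1.620000) = 5.228472
  f(a) × f(c) < 0, new interval: [-3.080000, -1.620000]
Iteration 2:
  c_2 = (-3.080000 + (-1.620000))/2 = -2.350000
  f(c_2) = f(-2.350000) = -0.577875
  f(a) × f(c) ≥ 0, new interval: [-2.350000, -1.620000]

After 2 iteration(s), the approximation is c_2 = -2.350000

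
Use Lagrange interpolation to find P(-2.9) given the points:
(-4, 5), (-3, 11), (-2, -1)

Lagrange interpolation formula:
P(x) = Σ yᵢ × Lᵢ(x)
where Lᵢ(x) = Π_{j≠i} (x - xⱼ)/(xᵢ - xⱼ)

L_0(-2.9) = (-2.9 - (-3))/(-4 - (-3)) × (-2.9 - (-2))/(-4 - (-2)) = -0.045000
L_1(-2.9) = (-2.9 - (-4))/(-3 - (-4)) × (-2.9 - (-2))/(-3 - (-2)) = 0.990000
L_2(-2.9) = (-2.9 - (-4))/(-2 - (-4)) × (-2.9 - (-3))/(-2 - (-3)) = 0.055000

P(-2.9) = 5×L_0(-2.9) + 11×L_1(-2.9) + (-1)×L_2(-2.9)
P(-2.9) = 10.610000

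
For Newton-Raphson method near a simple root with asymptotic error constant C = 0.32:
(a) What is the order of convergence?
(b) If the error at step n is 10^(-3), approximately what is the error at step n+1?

(a) Newton-Raphson has quadratic (order 2) convergence near simple roots.
    This means |e_{n+1}| ≈ C|e_n|².

(b) With |e_n| = 10^(-3) and C = 0.32:
    |e_{n+1}| ≈ 0.32 × (10^(-3))² = 0.32 × 10^(-6)

(a) 2 (quadratic); (b) |e_{n+1}| ≈ 3.200e-07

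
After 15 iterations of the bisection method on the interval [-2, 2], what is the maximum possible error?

Bisection error bound: |error| ≤ (b-a)/2^n
|error| ≤ (2 - (-2))/2^15 = 4/2^15
|error| ≤ 0.0001220703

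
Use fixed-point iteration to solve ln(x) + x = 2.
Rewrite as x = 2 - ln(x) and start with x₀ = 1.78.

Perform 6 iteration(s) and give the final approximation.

Equation: ln(x) + x = 2
Fixed-point form: x = 2 - ln(x)
x₀ = 1.78

x_1 = g(1.780000) = 1.423387
x_2 = g(1.423387) = 1.646961
x_3 = g(1.646961) = 1.501068
x_4 = g(1.501068) = 1.593823
x_5 = g(1.593823) = 1.533864
x_6 = g(1.533864) = 1.572210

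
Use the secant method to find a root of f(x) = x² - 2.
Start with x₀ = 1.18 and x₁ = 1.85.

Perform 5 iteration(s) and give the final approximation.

f(x) = x² - 2
x₀ = 1.18, x₁ = 1.85

Secant formula: x_{n+1} = x_n - f(x_n)(x_n - x_{n-1})/(f(x_n) - f(x_{n-1}))

Iteration 1:
  f(1.180000) = -0.607600
  f(1.850000) = 1.422500
  x_2 = 1.850000 - 1.422500×(1.850000 - 1.180000)/(1.422500 - (-0.607600))
       = 1.380528
Iteration 2:
  f(1.850000) = 1.422500
  f(1.380528) = -0.094142
  x_3 = 1.380528 - (-0.094142)×(1.380528 - 1.850000)/(-0.094142 - 1.422500)
       = 1.409670
Iteration 3:
  f(1.380528) = -0.094142
  f(1.409670) = -0.012832
  x_4 = 1.409670 - (-0.012832)×(1.409670 - 1.380528)/(-0.012832 - (-0.094142))
       = 1.414268
Iteration 4:
  f(1.409670) = -0.012832
  f(1.414268) = 0.000155
  x_5 = 1.414268 - 0.000155×(1.414268 - 1.409670)/(0.000155 - (-0.012832))
       = 1.414213
Iteration 5:
  f(1.414268) = 0.000155
  f(1.414213) = 0.000000
  x_6 = 1.414213 - 0.000000×(1.414213 - 1.414268)/(0.000000 - 0.000155)
       = 1.414214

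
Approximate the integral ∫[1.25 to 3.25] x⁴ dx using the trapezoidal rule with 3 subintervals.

f(x) = x⁴
a = 1.25, b = 3.25, n = 3
h = (b - a)/n = 0.666667

Trapezoidal rule: (h/2)[f(x₀) + 2f(x₁) + 2f(x₂) + ... + f(xₙ)]

x_0 = 1.2500, f(x_0) = 2.441406, coefficient = 1
x_1 = 1.9167, f(x_1) = 13.495419, coefficient = 2
x_2 = 2.5833, f(x_2) = 44.537085, coefficient = 2
x_3 = 3.2500, f(x_3) = 111.566406, coefficient = 1

I ≈ (0.666667/2) × 230.072820 = 76.690940
Exact value: 71.907813
Error: 4.783128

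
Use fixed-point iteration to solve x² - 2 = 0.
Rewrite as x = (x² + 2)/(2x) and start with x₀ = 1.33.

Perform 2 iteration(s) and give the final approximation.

Equation: x² - 2 = 0
Fixed-point form: x = (x² + 2)/(2x)
x₀ = 1.33

x_1 = g(1.330000) = 1.416880
x_2 = g(1.416880) = 1.414216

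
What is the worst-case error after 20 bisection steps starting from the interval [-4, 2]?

Bisection error bound: |error| ≤ (b-a)/2^n
|error| ≤ (2 - (-4))/2^20 = 6/2^20
|error| ≤ 0.0000057220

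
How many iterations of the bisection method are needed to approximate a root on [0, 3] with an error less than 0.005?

We need (b-a)/2^n ≤ 0.005
(3 - 0)/2^n ≤ 0.005
3/2^n ≤ 0.005
2^n ≥ 600
n ≥ log₂(600) = 9.23
n ≥ 10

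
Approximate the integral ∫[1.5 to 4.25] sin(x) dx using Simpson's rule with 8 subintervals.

f(x) = sin(x)
a = 1.5, b = 4.25, n = 8
h = (b - a)/n = 0.343750

Simpson's rule: (h/3)[f(x₀) + 4f(x₁) + 2f(x₂) + ... + f(xₙ)]

x_0 = 1.5000, f(x_0) = 0.997495, coefficient = 1
x_1 = 1.8438, f(x_1) = 0.962979, coefficient = 4
x_2 = 2.1875, f(x_2) = 0.815789, coefficient = 2
x_3 = 2.5312, f(x_3) = 0.573148, coefficient = 4
x_4 = 2.8750, f(x_4) = 0.263446, coefficient = 2
x_5 = 3.2188, f(x_5) = -0.077081, coefficient = 4
x_6 = 3.5625, f(x_6) = -0.408589, coefficient = 2
x_7 = 3.9062, f(x_7) = -0.692290, coefficient = 4
x_8 = 4.2500, f(x_8) = -0.894989, coefficient = 1

I ≈ (0.343750/3) × 4.510825 = 0.516865
Exact value: 0.516825
Error: 0.000041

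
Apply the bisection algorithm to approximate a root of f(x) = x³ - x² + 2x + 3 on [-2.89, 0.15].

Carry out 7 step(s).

f(x) = x³ - x² + 2x + 3
Initial interval: [-2.89, 0.15]

Iteration 1:
  c_1 = (-2.890000 + 0.150000)/2 = -1.370000
  f(c_1) = f(-1.370000) = -4.188253
  f(a) × f(c) ≥ 0, new interval: [-1.370000, 0.150000]
Iteration 2:
  c_2 = (-1.370000 + 0.150000)/2 = -0.610000
  f(c_2) = f(-0.610000) = 1.180919
  f(a) × f(c) < 0, new interval: [-1.370000, -0.610000]
Iteration 3:
  c_3 = (-1.370000 + (-0.610000))/2 = -0.990000
  f(c_3) = f(-0.990000) = -0.930399
  f(a) × f(c) ≥ 0, new interval: [-0.990000, -0.610000]
Iteration 4:
  c_4 = (-0.990000 + (-0.610000))/2 = -0.800000
  f(c_4) = f(-0.800000) = 0.248000
  f(a) × f(c) < 0, new interval: [-0.990000, -0.800000]
Iteration 5:
  c_5 = (-0.990000 + (-0.800000))/2 = -0.895000
  f(c_5) = f(-0.895000) = -0.307942
  f(a) × f(c) ≥ 0, new interval: [-0.895000, -0.800000]
Iteration 6:
  c_6 = (-0.895000 + (-0.800000))/2 = -0.847500
  f(c_6) = f(-0.847500) = -0.021978
  f(a) × f(c) ≥ 0, new interval: [-0.847500, -0.800000]
Iteration 7:
  c_7 = (-0.847500 + (-0.800000))/2 = -0.823750
  f(c_7) = f(-0.823750) = 0.114969
  f(a) × f(c) < 0, new interval: [-0.847500, -0.823750]

After 7 iteration(s), the approximation is c_7 = -0.823750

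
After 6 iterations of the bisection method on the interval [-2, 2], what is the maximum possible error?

Bisection error bound: |error| ≤ (b-a)/2^n
|error| ≤ (2 - (-2))/2^6 = 4/2^6
|error| ≤ 0.0625000000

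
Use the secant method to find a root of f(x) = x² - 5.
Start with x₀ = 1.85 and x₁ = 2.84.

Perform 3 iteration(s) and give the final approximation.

f(x) = x² - 5
x₀ = 1.85, x₁ = 2.84

Secant formula: x_{n+1} = x_n - f(x_n)(x_n - x_{n-1})/(f(x_n) - f(x_{n-1}))

Iteration 1:
  f(1.850000) = -1.577500
  f(2.840000) = 3.065600
  x_2 = 2.840000 - 3.065600×(2.840000 - 1.850000)/(3.065600 - (-1.577500))
       = 2.186354
Iteration 2:
  f(2.840000) = 3.065600
  f(2.186354) = -0.219856
  x_3 = 2.186354 - (-0.219856)×(2.186354 - 2.840000)/(-0.219856 - 3.065600)
       = 2.230095
Iteration 3:
  f(2.186354) = -0.219856
  f(2.230095) = -0.026678
  x_4 = 2.230095 - (-0.026678)×(2.230095 - 2.186354)/(-0.026678 - (-0.219856))
       = 2.236135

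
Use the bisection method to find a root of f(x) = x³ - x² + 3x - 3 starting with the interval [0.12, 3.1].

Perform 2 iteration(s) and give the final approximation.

f(x) = x³ - x² + 3x - 3
Initial interval: [0.12, 3.1]

Iteration 1:
  c_1 = (0.120000 + 3.100000)/2 = 1.610000
  f(c_1) = f(1.610000) = 3.411181
  f(a) × f(c) < 0, new interval: [0.120000, 1.610000]
Iteration 2:
  c_2 = (0.120000 + 1.610000)/2 = 0.865000
  f(c_2) = f(0.865000) = -0.506010
  f(a) × f(c) ≥ 0, new interval: [0.865000, 1.610000]

After 2 iteration(s), the approximation is c_2 = 0.865000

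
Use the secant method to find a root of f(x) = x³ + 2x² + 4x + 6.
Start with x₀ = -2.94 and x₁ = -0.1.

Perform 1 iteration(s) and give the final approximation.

f(x) = x³ + 2x² + 4x + 6
x₀ = -2.94, x₁ = -0.1

Secant formula: x_{n+1} = x_n - f(x_n)(x_n - x_{n-1})/(f(x_n) - f(x_{n-1}))

Iteration 1:
  f(-2.940000) = -13.884984
  f(-0.100000) = 5.619000
  x_2 = -0.100000 - 5.619000×(-0.100000 - (-2.940000))/(5.619000 - (-13.884984))
       = -0.918190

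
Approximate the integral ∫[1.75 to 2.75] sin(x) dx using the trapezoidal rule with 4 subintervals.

f(x) = sin(x)
a = 1.75, b = 2.75, n = 4
h = (b - a)/n = 0.250000

Trapezoidal rule: (h/2)[f(x₀) + 2f(x₁) + 2f(x₂) + ... + f(xₙ)]

x_0 = 1.7500, f(x_0) = 0.983986, coefficient = 1
x_1 = 2.0000, f(x_1) = 0.909297, coefficient = 2
x_2 = 2.2500, f(x_2) = 0.778073, coefficient = 2
x_3 = 2.5000, f(x_3) = 0.598472, coefficient = 2
x_4 = 2.7500, f(x_4) = 0.381661, coefficient = 1

I ≈ (0.250000/2) × 5.937332 = 0.742167
Exact value: 0.746056
Error: 0.003890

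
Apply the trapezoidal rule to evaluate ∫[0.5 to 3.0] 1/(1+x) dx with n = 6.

f(x) = 1/(1+x)
a = 0.5, b = 3.0, n = 6
h = (b - a)/n = 0.416667

Trapezoidal rule: (h/2)[f(x₀) + 2f(x₁) + 2f(x₂) + ... + f(xₙ)]

x_0 = 0.5000, f(x_0) = 0.666667, coefficient = 1
x_1 = 0.9167, f(x_1) = 0.521739, coefficient = 2
x_2 = 1.3333, f(x_2) = 0.428571, coefficient = 2
x_3 = 1.7500, f(x_3) = 0.363636, coefficient = 2
x_4 = 2.1667, f(x_4) = 0.315789, coefficient = 2
x_5 = 2.5833, f(x_5) = 0.279070, coefficient = 2
x_6 = 3.0000, f(x_6) = 0.250000, coefficient = 1

I ≈ (0.416667/2) × 4.734279 = 0.986308
Exact value: 0.980829
Error: 0.005479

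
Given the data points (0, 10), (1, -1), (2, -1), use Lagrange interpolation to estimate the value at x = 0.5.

Lagrange interpolation formula:
P(x) = Σ yᵢ × Lᵢ(x)
where Lᵢ(x) = Π_{j≠i} (x - xⱼ)/(xᵢ - xⱼ)

L_0(0.5) = (0.5 - 1)/(0 - 1) × (0.5 - 2)/(0 - 2) = 0.375000
L_1(0.5) = (0.5 - 0)/(1 - 0) × (0.5 - 2)/(1 - 2) = 0.750000
L_2(0.5) = (0.5 - 0)/(2 - 0) × (0.5 - 1)/(2 - 1) = -0.125000

P(0.5) = 10×L_0(0.5) + (-1)×L_1(0.5) + (-1)×L_2(0.5)
P(0.5) = 3.125000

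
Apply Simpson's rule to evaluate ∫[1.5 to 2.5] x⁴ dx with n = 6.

f(x) = x⁴
a = 1.5, b = 2.5, n = 6
h = (b - a)/n = 0.166667

Simpson's rule: (h/3)[f(x₀) + 4f(x₁) + 2f(x₂) + ... + f(xₙ)]

x_0 = 1.5000, f(x_0) = 5.062500, coefficient = 1
x_1 = 1.6667, f(x_1) = 7.716049, coefficient = 4
x_2 = 1.8333, f(x_2) = 11.297068, coefficient = 2
x_3 = 2.0000, f(x_3) = 16.000000, coefficient = 4
x_4 = 2.1667, f(x_4) = 22.037809, coefficient = 2
x_5 = 2.3333, f(x_5) = 29.641975, coefficient = 4
x_6 = 2.5000, f(x_6) = 39.062500, coefficient = 1

I ≈ (0.166667/3) × 324.226852 = 18.012603
Exact value: 18.012500
Error: 0.000103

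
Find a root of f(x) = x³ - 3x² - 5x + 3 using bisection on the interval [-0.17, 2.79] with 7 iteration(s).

f(x) = x³ - 3x² - 5x + 3
Initial interval: [-0.17, 2.79]

Iteration 1:
  c_1 = (-0.170000 + 2.790000)/2 = 1.310000
  f(c_1) = f(1.310000) = -6.450209
  f(a) × f(c) < 0, new interval: [-0.170000, 1.310000]
Iteration 2:
  c_2 = (-0.170000 + 1.310000)/2 = 0.570000
  f(c_2) = f(0.570000) = -0.639507
  f(a) × f(c) < 0, new interval: [-0.170000, 0.570000]
Iteration 3:
  c_3 = (-0.170000 + 0.570000)/2 = 0.200000
  f(c_3) = f(0.200000) = 1.888000
  f(a) × f(c) ≥ 0, new interval: [0.200000, 0.570000]
Iteration 4:
  c_4 = (0.200000 + 0.570000)/2 = 0.385000
  f(c_4) = f(0.385000) = 0.687392
  f(a) × f(c) ≥ 0, new interval: [0.385000, 0.570000]
Iteration 5:
  c_5 = (0.385000 + 0.570000)/2 = 0.477500
  f(c_5) = f(0.477500) = 0.037354
  f(a) × f(c) ≥ 0, new interval: [0.477500, 0.570000]
Iteration 6:
  c_6 = (0.477500 + 0.570000)/2 = 0.523750
  f(c_6) = f(0.523750) = -0.298020
  f(a) × f(c) < 0, new interval: [0.477500, 0.523750]
Iteration 7:
  c_7 = (0.477500 + 0.523750)/2 = 0.500625
  f(c_7) = f(0.500625) = -0.129532
  f(a) × f(c) < 0, new interval: [0.477500, 0.500625]

After 7 iteration(s), the approximation is c_7 = 0.500625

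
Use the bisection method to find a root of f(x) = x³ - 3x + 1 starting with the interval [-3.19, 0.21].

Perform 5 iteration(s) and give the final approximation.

f(x) = x³ - 3x + 1
Initial interval: [-3.19, 0.21]

Iteration 1:
  c_1 = (-3.190000 + 0.210000)/2 = -1.490000
  f(c_1) = f(-1.490000) = 2.162051
  f(a) × f(c) < 0, new interval: [-3.190000, -1.490000]
Iteration 2:
  c_2 = (-3.190000 + (-1.490000))/2 = -2.340000
  f(c_2) = f(-2.340000) = -4.792904
  f(a) × f(c) ≥ 0, new interval: [-2.340000, -1.490000]
Iteration 3:
  c_3 = (-2.340000 + (-1.490000))/2 = -1.915000
  f(c_3) = f(-1.915000) = -0.277736
  f(a) × f(c) ≥ 0, new interval: [-1.915000, -1.490000]
Iteration 4:
  c_4 = (-1.915000 + (-1.490000))/2 = -1.702500
  f(c_4) = f(-1.702500) = 1.172793
  f(a) × f(c) < 0, new interval: [-1.915000, -1.702500]
Iteration 5:
  c_5 = (-1.915000 + (-1.702500))/2 = -1.808750
  f(c_5) = f(-1.808750) = 0.508786
  f(a) × f(c) < 0, new interval: [-1.915000, -1.808750]

After 5 iteration(s), the approximation is c_5 = -1.808750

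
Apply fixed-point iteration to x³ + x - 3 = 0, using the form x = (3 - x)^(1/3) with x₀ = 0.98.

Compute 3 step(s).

Equation: x³ + x - 3 = 0
Fixed-point form: x = (3 - x)^(1/3)
x₀ = 0.98

x_1 = g(0.980000) = 1.264107
x_2 = g(1.264107) = 1.201824
x_3 = g(1.201824) = 1.216029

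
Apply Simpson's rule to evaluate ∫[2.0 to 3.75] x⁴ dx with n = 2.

f(x) = x⁴
a = 2.0, b = 3.75, n = 2
h = (b - a)/n = 0.875000

Simpson's rule: (h/3)[f(x₀) + 4f(x₁) + 2f(x₂) + ... + f(xₙ)]

x_0 = 2.0000, f(x_0) = 16.000000, coefficient = 1
x_1 = 2.8750, f(x_1) = 68.320557, coefficient = 4
x_2 = 3.7500, f(x_2) = 197.753906, coefficient = 1

I ≈ (0.875000/3) × 487.036133 = 142.052205
Exact value: 141.915430
Error: 0.136776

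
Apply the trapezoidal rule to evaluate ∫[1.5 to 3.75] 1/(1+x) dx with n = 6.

f(x) = 1/(1+x)
a = 1.5, b = 3.75, n = 6
h = (b - a)/n = 0.375000

Trapezoidal rule: (h/2)[f(x₀) + 2f(x₁) + 2f(x₂) + ... + f(xₙ)]

x_0 = 1.5000, f(x_0) = 0.400000, coefficient = 1
x_1 = 1.8750, f(x_1) = 0.347826, coefficient = 2
x_2 = 2.2500, f(x_2) = 0.307692, coefficient = 2
x_3 = 2.6250, f(x_3) = 0.275862, coefficient = 2
x_4 = 3.0000, f(x_4) = 0.250000, coefficient = 2
x_5 = 3.3750, f(x_5) = 0.228571, coefficient = 2
x_6 = 3.7500, f(x_6) = 0.210526, coefficient = 1

I ≈ (0.375000/2) × 3.430430 = 0.643206
Exact value: 0.641854
Error: 0.001352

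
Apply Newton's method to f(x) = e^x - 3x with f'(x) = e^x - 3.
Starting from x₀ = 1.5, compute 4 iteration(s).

f(x) = e^x - 3x
f'(x) = e^x - 3
x₀ = 1.5

Newton-Raphson formula: x_{n+1} = x_n - f(x_n)/f'(x_n)

Iteration 1:
  f(1.500000) = -0.018311
  f'(1.500000) = 1.481689
  x_1 = 1.500000 - (-0.018311)/1.481689 = 1.512358
Iteration 2:
  f(1.512358) = 0.000344
  f'(1.512358) = 1.537418
  x_2 = 1.512358 - 0.000344/1.537418 = 1.512135
Iteration 3:
  f(1.512135) = 0.000000
  f'(1.512135) = 1.536404
  x_3 = 1.512135 - 0.000000/1.536404 = 1.512135
Iteration 4:
  f(1.512135) = 0.000000
  f'(1.512135) = 1.536404
  x_4 = 1.512135 - 0.000000/1.536404 = 1.512135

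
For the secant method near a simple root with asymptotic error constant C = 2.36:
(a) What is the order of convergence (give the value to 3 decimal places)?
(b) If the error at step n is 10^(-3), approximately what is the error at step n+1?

(a) Secant method has superlinear convergence with order φ = (1+√5)/2 ≈ 1.618.
    This means |e_{n+1}| ≈ C|e_n|^1.618.

(b) With |e_n| = 10^(-3) and C = 2.36:
    |e_{n+1}| ≈ 2.36 × (10^(-3))^1.618 = 2.36 × 10^(-4.85)

(a) ≈ 1.618 (golden ratio); (b) |e_{n+1}| ≈ 3.302e-05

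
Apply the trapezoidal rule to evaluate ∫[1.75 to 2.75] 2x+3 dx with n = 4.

f(x) = 2x+3
a = 1.75, b = 2.75, n = 4
h = (b - a)/n = 0.250000

Trapezoidal rule: (h/2)[f(x₀) + 2f(x₁) + 2f(x₂) + ... + f(xₙ)]

x_0 = 1.7500, f(x_0) = 6.500000, coefficient = 1
x_1 = 2.0000, f(x_1) = 7.000000, coefficient = 2
x_2 = 2.2500, f(x_2) = 7.500000, coefficient = 2
x_3 = 2.5000, f(x_3) = 8.000000, coefficient = 2
x_4 = 2.7500, f(x_4) = 8.500000, coefficient = 1

I ≈ (0.250000/2) × 60.000000 = 7.500000
Exact value: 7.500000
Error: 0.000000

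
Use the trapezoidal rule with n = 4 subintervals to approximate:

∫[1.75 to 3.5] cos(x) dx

f(x) = cos(x)
a = 1.75, b = 3.5, n = 4
h = (b - a)/n = 0.437500

Trapezoidal rule: (h/2)[f(x₀) + 2f(x₁) + 2f(x₂) + ... + f(xₙ)]

x_0 = 1.7500, f(x_0) = -0.178246, coefficient = 1
x_1 = 2.1875, f(x_1) = -0.578349, coefficient = 2
x_2 = 2.6250, f(x_2) = -0.869507, coefficient = 2
x_3 = 3.0625, f(x_3) = -0.996874, coefficient = 2
x_4 = 3.5000, f(x_4) = -0.936457, coefficient = 1

I ≈ (0.437500/2) × -6.004163 = -1.313411
Exact value: -1.334769
Error: 0.021358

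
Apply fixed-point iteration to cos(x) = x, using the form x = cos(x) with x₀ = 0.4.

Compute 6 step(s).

Equation: cos(x) = x
Fixed-point form: x = cos(x)
x₀ = 0.4

x_1 = g(0.400000) = 0.921061
x_2 = g(0.921061) = 0.604976
x_3 = g(0.604976) = 0.822516
x_4 = g(0.822516) = 0.680380
x_5 = g(0.680380) = 0.777334
x_6 = g(0.777334) = 0.712786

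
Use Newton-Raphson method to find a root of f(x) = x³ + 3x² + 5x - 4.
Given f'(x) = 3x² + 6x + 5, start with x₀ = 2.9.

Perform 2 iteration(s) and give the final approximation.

f(x) = x³ + 3x² + 5x - 4
f'(x) = 3x² + 6x + 5
x₀ = 2.9

Newton-Raphson formula: x_{n+1} = x_n - f(x_n)/f'(x_n)

Iteration 1:
  f(2.900000) = 60.119000
  f'(2.900000) = 47.630000
  x_1 = 2.900000 - 60.119000/47.630000 = 1.637791
Iteration 2:
  f(1.637791) = 16.629184
  f'(1.637791) = 22.873829
  x_2 = 1.637791 - 16.629184/22.873829 = 0.910795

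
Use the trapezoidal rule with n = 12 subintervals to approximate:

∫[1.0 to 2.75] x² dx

f(x) = x²
a = 1.0, b = 2.75, n = 12
h = (b - a)/n = 0.145833

Trapezoidal rule: (h/2)[f(x₀) + 2f(x₁) + 2f(x₂) + ... + f(xₙ)]

x_0 = 1.0000, f(x_0) = 1.000000, coefficient = 1
x_1 = 1.1458, f(x_1) = 1.312934, coefficient = 2
x_2 = 1.2917, f(x_2) = 1.668403, coefficient = 2
x_3 = 1.4375, f(x_3) = 2.066406, coefficient = 2
x_4 = 1.5833, f(x_4) = 2.506944, coefficient = 2
x_5 = 1.7292, f(x_5) = 2.990017, coefficient = 2
x_6 = 1.8750, f(x_6) = 3.515625, coefficient = 2
x_7 = 2.0208, f(x_7) = 4.083767, coefficient = 2
x_8 = 2.1667, f(x_8) = 4.694444, coefficient = 2
x_9 = 2.3125, f(x_9) = 5.347656, coefficient = 2
x_10 = 2.4583, f(x_10) = 6.043403, coefficient = 2
x_11 = 2.6042, f(x_11) = 6.781684, coefficient = 2
x_12 = 2.7500, f(x_12) = 7.562500, coefficient = 1

I ≈ (0.145833/2) × 90.585069 = 6.605161
Exact value: 6.598958
Error: 0.006203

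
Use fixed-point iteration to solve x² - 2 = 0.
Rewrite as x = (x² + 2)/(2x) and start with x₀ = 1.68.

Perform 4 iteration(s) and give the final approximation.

Equation: x² - 2 = 0
Fixed-point form: x = (x² + 2)/(2x)
x₀ = 1.68

x_1 = g(1.680000) = 1.435238
x_2 = g(1.435238) = 1.414368
x_3 = g(1.414368) = 1.414214
x_4 = g(1.414214) = 1.414214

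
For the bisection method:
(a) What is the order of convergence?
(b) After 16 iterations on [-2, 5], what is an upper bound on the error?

(a) Bisection has linear (order 1) convergence; the error is halved each step.

(b) Error bound = (b-a)/2^n = (5 - (-2))/2^{16}
    = 7/2^{16}

(a) 1 (linear); (b) error ≤ 1.07e-04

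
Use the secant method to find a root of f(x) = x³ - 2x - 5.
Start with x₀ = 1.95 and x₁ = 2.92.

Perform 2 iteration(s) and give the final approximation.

f(x) = x³ - 2x - 5
x₀ = 1.95, x₁ = 2.92

Secant formula: x_{n+1} = x_n - f(x_n)(x_n - x_{n-1})/(f(x_n) - f(x_{n-1}))

Iteration 1:
  f(1.950000) = -1.485125
  f(2.920000) = 14.057088
  x_2 = 2.920000 - 14.057088×(2.920000 - 1.950000)/(14.057088 - (-1.485125))
       = 2.042688
Iteration 2:
  f(2.920000) = 14.057088
  f(2.042688) = -0.562112
  x_3 = 2.042688 - (-0.562112)×(2.042688 - 2.920000)/(-0.562112 - 14.057088)
       = 2.076421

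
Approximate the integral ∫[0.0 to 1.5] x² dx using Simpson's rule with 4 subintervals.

f(x) = x²
a = 0.0, b = 1.5, n = 4
h = (b - a)/n = 0.375000

Simpson's rule: (h/3)[f(x₀) + 4f(x₁) + 2f(x₂) + ... + f(xₙ)]

x_0 = 0.0000, f(x_0) = 0.000000, coefficient = 1
x_1 = 0.3750, f(x_1) = 0.140625, coefficient = 4
x_2 = 0.7500, f(x_2) = 0.562500, coefficient = 2
x_3 = 1.1250, f(x_3) = 1.265625, coefficient = 4
x_4 = 1.5000, f(x_4) = 2.250000, coefficient = 1

I ≈ (0.375000/3) × 9.000000 = 1.125000
Exact value: 1.125000
Error: 0.000000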